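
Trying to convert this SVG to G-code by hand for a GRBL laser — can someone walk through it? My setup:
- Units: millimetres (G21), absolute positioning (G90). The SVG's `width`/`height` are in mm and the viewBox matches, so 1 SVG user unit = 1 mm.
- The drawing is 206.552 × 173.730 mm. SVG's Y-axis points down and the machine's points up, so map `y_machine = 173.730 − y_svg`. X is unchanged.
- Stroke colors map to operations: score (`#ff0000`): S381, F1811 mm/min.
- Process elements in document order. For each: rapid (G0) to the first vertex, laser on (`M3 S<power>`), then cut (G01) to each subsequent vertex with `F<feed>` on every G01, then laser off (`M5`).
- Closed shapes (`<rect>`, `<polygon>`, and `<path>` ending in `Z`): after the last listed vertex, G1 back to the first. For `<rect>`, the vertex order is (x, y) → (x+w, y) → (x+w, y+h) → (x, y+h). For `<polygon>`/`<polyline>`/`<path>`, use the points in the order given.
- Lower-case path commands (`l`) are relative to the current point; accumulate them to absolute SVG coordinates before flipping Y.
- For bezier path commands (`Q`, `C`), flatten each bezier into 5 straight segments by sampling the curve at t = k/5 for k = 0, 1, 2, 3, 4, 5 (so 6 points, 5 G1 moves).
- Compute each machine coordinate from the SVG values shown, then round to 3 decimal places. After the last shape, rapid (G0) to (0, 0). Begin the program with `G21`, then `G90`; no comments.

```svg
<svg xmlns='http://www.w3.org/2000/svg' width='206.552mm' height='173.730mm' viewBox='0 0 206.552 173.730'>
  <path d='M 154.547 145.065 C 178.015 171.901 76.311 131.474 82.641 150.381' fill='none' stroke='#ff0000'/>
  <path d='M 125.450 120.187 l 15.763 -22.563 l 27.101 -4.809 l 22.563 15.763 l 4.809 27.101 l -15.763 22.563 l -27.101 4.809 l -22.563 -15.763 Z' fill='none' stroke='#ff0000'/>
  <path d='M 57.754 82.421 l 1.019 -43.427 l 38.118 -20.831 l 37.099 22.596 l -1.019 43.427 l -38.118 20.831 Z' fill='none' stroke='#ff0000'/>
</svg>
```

1 u = 1 mm; y_m = 173.730 − y.

[1] `<path>` cubic bezier, #ff0000→score S381 F1811: (154.547,28.665) → (155.473,19.622) → (137.551,20.646) → (111.976,25.659) → (89.941,28.586) → (82.641,23.349)

[2] `<path>` regular polygon, #ff0000→score S381 F1811: (125.450,53.543) → (141.213,76.106) → (168.314,80.915) → (190.877,65.152) → (195.686,38.051) → (179.923,15.488) → (152.822,10.679) → (130.259,26.442) → (125.450,53.543) (closed)

[3] `<path>` regular polygon, #ff0000→score S381 F1811: (57.754,91.309) → (58.773,134.736) → (96.891,155.567) → (133.990,132.971) → (132.971,89.544) → (94.853,68.713) → (57.754,91.309) (closed)

G21
G90
G0 X154.547 Y28.665
M3 S381
G01 X155.473 Y19.622 F1811
G01 X137.551 Y20.646 F1811
G01 X111.976 Y25.659 F1811
G01 X89.941 Y28.586 F1811
G01 X82.641 Y23.349 F1811
M5
G0 X125.450 Y53.543
M3 S381
G01 X141.213 Y76.106 F1811
G01 X168.314 Y80.915 F1811
G01 X190.877 Y65.152 F1811
G01 X195.686 Y38.051 F1811
G01 X179.923 Y15.488 F1811
G01 X152.822 Y10.679 F1811
G01 X130.259 Y26.442 F1811
G01 X125.450 Y53.543 F1811
M5
G0 X57.754 Y91.309
M3 S381
G01 X58.773 Y134.736 F1811
G01 X96.891 Y155.567 F1811
G01 X133.990 Y132.971 F1811
G01 X132.971 Y89.544 F1811
G01 X94.853 Y68.713 F1811
G01 X57.754 Y91.309 F1811
M5
G0 X0.000 Y0.000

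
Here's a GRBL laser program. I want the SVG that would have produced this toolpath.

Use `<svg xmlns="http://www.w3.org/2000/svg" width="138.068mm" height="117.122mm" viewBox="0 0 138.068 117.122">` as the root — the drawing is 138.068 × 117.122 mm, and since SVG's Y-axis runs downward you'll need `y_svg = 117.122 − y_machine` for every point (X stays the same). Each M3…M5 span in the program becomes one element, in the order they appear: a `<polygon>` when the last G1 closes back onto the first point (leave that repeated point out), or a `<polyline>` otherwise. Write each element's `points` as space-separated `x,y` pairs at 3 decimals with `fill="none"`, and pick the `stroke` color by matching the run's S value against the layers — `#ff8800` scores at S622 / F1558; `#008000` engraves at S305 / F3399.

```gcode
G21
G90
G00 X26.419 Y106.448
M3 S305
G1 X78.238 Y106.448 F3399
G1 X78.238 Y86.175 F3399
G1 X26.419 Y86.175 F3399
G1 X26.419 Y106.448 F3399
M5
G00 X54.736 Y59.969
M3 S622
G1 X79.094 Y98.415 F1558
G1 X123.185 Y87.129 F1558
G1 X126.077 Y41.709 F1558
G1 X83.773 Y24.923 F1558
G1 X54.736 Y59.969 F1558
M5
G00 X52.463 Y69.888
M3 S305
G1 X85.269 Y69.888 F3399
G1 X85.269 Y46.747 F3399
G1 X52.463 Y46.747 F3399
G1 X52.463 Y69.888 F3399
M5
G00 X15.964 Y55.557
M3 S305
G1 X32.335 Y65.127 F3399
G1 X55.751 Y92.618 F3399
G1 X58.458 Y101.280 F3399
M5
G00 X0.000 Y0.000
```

<svg xmlns="http://www.w3.org/2000/svg" width="138.068mm" height="117.122mm" viewBox="0 0 138.068 117.122">
  <polygon points="26.419,10.674 78.238,10.674 78.238,30.947 26.419,30.947" fill="none" stroke="#008000"/>
  <polygon points="54.736,57.153 79.094,18.707 123.185,29.993 126.077,75.413 83.773,92.199" fill="none" stroke="#ff8800"/>
  <polygon points="52.463,47.234 85.269,47.234 85.269,70.375 52.463,70.375" fill="none" stroke="#008000"/>
  <polyline points="15.964,61.565 32.335,51.995 55.751,24.504 58.458,15.842" fill="none" stroke="#008000"/>
</svg>

y_svg = 117.122 − y_m.

[1] S305→`#008000` (engrave); closed run; points: 26.419,10.674 78.238,10.674 78.238,30.947 26.419,30.947

[2] S622→`#ff8800` (score); closed run; points: 54.736,57.153 79.094,18.707 123.185,29.993 126.077,75.413 83.773,92.199

[3] S305→`#008000` (engrave); closed run; points: 52.463,47.234 85.269,47.234 85.269,70.375 52.463,70.375

[4] S305→`#008000` (engrave); open run; points: 15.964,61.565 32.335,51.995 55.751,24.504 58.458,15.842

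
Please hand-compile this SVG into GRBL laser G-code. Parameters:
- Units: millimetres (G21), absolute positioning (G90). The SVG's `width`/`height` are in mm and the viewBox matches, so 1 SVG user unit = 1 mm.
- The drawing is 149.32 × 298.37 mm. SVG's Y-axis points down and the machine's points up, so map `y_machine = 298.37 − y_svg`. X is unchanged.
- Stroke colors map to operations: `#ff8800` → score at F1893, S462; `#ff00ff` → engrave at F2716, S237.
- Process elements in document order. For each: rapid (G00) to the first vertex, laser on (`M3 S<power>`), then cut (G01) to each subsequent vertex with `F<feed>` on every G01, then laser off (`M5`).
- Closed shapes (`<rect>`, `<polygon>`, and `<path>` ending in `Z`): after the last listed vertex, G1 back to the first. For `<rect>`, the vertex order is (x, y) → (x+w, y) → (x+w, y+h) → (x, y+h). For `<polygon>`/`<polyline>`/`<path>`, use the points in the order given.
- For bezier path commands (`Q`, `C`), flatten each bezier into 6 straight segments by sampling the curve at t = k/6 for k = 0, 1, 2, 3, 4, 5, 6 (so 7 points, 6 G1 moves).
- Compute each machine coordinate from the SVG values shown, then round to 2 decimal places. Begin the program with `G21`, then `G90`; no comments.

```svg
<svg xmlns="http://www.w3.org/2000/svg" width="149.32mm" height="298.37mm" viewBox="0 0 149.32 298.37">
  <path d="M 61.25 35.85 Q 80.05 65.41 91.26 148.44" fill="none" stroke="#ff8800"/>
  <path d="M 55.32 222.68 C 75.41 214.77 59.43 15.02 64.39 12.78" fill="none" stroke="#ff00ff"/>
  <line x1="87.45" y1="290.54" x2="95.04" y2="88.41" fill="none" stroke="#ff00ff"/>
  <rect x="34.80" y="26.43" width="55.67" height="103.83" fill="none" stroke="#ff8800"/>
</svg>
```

1 u = 1 mm; y_m = 298.37 − y.

[1] `<path>` quadratic bezier, #ff8800→score S462 F1893: (61.25,262.52) → (67.31,251.18) → (72.94,236.87) → (78.15,219.59) → (82.94,199.34) → (87.31,176.12) → (91.26,149.93)

[2] `<path>` cubic bezier, #ff00ff→engrave S237 F2716: (55.32,75.69) → (62.62,93.83) → (65.50,133.13) → (65.53,182.77) → (64.30,231.93) → (63.39,269.81) → (64.39,285.59)

[3] `<line>` line segment, #ff00ff→engrave S237 F2716: (87.45,7.83) → (95.04,209.96)

[4] `<rect>` rectangle, #ff8800→score S462 F1893: (34.80,271.94) → (90.47,271.94) → (90.47,168.11) → (34.80,168.11) → (34.80,271.94) (closed)

G21
G90
G00 X61.25 Y262.52
M3 S462
G01 X67.31 Y251.18 F1893
G01 X72.94 Y236.87 F1893
G01 X78.15 Y219.59 F1893
G01 X82.94 Y199.34 F1893
G01 X87.31 Y176.12 F1893
G01 X91.26 Y149.93 F1893
M5
G00 X55.32 Y75.69
M3 S237
G01 X62.62 Y93.83 F2716
G01 X65.50 Y133.13 F2716
G01 X65.53 Y182.77 F2716
G01 X64.30 Y231.93 F2716
G01 X63.39 Y269.81 F2716
G01 X64.39 Y285.59 F2716
M5
G00 X87.45 Y7.83
M3 S237
G01 X95.04 Y209.96 F2716
M5
G00 X34.80 Y271.94
M3 S462
G01 X90.47 Y271.94 F1893
G01 X90.47 Y168.11 F1893
G01 X34.80 Y168.11 F1893
G01 X34.80 Y271.94 F1893
M5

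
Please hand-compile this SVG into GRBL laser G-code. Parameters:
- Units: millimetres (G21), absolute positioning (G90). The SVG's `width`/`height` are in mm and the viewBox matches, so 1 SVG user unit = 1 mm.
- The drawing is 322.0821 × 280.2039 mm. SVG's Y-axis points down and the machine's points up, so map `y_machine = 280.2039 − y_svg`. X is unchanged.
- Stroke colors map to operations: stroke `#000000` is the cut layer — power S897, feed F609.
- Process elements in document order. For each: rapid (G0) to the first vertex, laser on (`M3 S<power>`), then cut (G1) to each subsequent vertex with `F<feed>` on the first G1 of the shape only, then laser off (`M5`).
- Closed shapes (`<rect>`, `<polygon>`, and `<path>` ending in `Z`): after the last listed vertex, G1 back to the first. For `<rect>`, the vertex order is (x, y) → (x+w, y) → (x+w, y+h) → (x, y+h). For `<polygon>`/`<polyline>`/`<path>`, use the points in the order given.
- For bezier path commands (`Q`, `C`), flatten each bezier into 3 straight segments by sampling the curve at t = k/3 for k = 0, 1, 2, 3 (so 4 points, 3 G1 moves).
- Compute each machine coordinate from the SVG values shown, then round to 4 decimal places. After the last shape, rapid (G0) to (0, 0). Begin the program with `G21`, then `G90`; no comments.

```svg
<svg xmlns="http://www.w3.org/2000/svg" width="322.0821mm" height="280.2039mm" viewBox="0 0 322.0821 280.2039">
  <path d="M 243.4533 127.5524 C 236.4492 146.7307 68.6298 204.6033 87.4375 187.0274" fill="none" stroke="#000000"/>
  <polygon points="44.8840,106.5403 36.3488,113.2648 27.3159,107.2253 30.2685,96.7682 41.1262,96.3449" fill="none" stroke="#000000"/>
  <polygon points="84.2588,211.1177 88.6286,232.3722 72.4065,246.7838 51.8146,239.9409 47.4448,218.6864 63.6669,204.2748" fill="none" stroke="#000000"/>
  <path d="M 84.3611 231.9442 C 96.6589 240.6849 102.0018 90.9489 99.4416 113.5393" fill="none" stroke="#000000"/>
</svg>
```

Since the viewBox matches the mm dimensions, user units are millimetres directly. The only transform is the Y-flip y_m = 280.2039 − y_svg.

Shape 1 is a cubic bezier drawn with `<path>`. Its stroke #000000 means cut at S897, F609. After flipping Y the toolpath is (243.4533,152.6515) → (195.7123,124.8026) → (117.9706,96.5226) → (87.4375,93.1765).

Shape 2 is a regular polygon drawn with `<polygon>`. Its stroke #000000 means cut at S897, F609. After flipping Y the toolpath is (44.8840,173.6636) → (36.3488,166.9391) → (27.3159,172.9786) → (30.2685,183.4357) → (41.1262,183.8590) → (44.8840,173.6636), returning to the start.

Shape 3 is a regular polygon drawn with `<polygon>`. Its stroke #000000 means cut at S897, F609. After flipping Y the toolpath is (84.2588,69.0862) → (88.6286,47.8317) → (72.4065,33.4201) → (51.8146,40.2630) → (47.4448,61.5175) → (63.6669,75.9291) → (84.2588,69.0862), returning to the start.

Shape 4 is a cubic bezier drawn with `<path>`. Its stroke #000000 means cut at S897, F609. After flipping Y the toolpath is (84.3611,48.2597) → (94.3055,80.0926) → (99.4026,144.0648) → (99.4416,166.6646).

G21
G90
G0 X243.4533 Y152.6515
M3 S897
G1 X195.7123 Y124.8026 F609
G1 X117.9706 Y96.5226
G1 X87.4375 Y93.1765
M5
G0 X44.8840 Y173.6636
M3 S897
G1 X36.3488 Y166.9391 F609
G1 X27.3159 Y172.9786
G1 X30.2685 Y183.4357
G1 X41.1262 Y183.8590
G1 X44.8840 Y173.6636
M5
G0 X84.2588 Y69.0862
M3 S897
G1 X88.6286 Y47.8317 F609
G1 X72.4065 Y33.4201
G1 X51.8146 Y40.2630
G1 X47.4448 Y61.5175
G1 X63.6669 Y75.9291
G1 X84.2588 Y69.0862
M5
G0 X84.3611 Y48.2597
M3 S897
G1 X94.3055 Y80.0926 F609
G1 X99.4026 Y144.0648
G1 X99.4416 Y166.6646
M5
G0 X0.0000 Y0.0000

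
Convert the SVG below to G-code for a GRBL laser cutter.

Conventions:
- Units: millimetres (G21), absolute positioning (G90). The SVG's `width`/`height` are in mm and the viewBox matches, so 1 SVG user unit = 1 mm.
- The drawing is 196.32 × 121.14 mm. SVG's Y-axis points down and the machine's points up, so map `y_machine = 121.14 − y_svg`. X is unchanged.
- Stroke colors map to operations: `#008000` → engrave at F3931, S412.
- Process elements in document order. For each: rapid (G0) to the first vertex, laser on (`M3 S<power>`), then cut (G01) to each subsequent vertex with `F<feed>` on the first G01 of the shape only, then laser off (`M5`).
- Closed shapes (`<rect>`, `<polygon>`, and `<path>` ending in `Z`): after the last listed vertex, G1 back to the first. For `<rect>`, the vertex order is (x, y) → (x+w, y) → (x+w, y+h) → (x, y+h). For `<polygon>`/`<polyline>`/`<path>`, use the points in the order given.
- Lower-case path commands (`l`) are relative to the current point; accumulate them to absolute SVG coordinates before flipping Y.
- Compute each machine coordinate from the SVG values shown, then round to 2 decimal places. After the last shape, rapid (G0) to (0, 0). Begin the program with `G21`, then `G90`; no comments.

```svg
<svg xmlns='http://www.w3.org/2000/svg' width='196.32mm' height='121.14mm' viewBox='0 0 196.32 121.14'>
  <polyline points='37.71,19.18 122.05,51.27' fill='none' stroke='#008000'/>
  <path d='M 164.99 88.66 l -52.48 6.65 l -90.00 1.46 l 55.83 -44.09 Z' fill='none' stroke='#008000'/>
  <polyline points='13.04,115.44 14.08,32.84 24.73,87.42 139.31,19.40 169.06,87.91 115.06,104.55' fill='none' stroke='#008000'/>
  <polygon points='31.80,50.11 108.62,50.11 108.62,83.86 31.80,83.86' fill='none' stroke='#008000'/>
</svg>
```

G21
G90
G0 X37.71 Y101.96
M3 S412
G01 X122.05 Y69.87 F3931
M5
G0 X164.99 Y32.48
M3 S412
G01 X112.51 Y25.83 F3931
G01 X22.51 Y24.37
G01 X78.34 Y68.46
G01 X164.99 Y32.48
M5
G0 X13.04 Y5.70
M3 S412
G01 X14.08 Y88.30 F3931
G01 X24.73 Y33.72
G01 X139.31 Y101.74
G01 X169.06 Y33.23
G01 X115.06 Y16.59
M5
G0 X31.80 Y71.03
M3 S412
G01 X108.62 Y71.03 F3931
G01 X108.62 Y37.28
G01 X31.80 Y37.28
G01 X31.80 Y71.03
M5
G0 X0.00 Y0.00

1 u = 1 mm; y_m = 121.14 − y.

[1] `<polyline>` line segment, #008000→engrave S412 F3931: (37.71,101.96) → (122.05,69.87)

[2] `<path>` closed polygon, #008000→engrave S412 F3931: (164.99,32.48) → (112.51,25.83) → (22.51,24.37) → (78.34,68.46) → (164.99,32.48) (closed)

[3] `<polyline>` open polyline, #008000→engrave S412 F3931: (13.04,5.70) → (14.08,88.30) → (24.73,33.72) → (139.31,101.74) → (169.06,33.23) → (115.06,16.59)

[4] `<polygon>` rectangle, #008000→engrave S412 F3931: (31.80,71.03) → (108.62,71.03) → (108.62,37.28) → (31.80,37.28) → (31.80,71.03) (closed)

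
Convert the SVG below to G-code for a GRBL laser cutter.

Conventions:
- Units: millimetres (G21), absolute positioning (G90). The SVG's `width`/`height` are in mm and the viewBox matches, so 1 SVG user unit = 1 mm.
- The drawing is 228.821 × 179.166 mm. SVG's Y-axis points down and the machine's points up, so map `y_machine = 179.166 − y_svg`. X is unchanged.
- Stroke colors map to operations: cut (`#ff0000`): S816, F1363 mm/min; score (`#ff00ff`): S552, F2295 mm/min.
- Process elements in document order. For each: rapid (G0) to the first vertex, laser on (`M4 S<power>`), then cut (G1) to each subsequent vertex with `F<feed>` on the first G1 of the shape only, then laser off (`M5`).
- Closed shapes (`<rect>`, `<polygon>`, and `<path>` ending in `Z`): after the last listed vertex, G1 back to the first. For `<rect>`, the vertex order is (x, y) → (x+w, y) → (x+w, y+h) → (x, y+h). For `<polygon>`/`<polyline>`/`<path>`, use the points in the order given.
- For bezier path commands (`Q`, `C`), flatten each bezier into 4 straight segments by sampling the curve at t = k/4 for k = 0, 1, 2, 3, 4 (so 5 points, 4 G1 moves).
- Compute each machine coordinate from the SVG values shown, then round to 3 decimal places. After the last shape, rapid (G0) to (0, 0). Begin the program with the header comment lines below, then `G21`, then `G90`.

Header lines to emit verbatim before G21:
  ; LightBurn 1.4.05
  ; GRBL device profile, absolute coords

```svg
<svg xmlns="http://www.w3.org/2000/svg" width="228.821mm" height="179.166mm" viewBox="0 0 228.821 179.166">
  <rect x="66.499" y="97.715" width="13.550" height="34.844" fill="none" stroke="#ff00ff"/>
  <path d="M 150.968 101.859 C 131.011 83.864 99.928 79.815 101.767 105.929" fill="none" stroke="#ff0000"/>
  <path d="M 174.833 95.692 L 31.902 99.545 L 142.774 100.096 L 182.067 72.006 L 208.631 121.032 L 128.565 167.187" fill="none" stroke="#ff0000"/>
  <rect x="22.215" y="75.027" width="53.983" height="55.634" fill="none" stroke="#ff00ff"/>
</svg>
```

Since the viewBox matches the mm dimensions, user units are millimetres directly. The only transform is the Y-flip y_m = 179.166 − y_svg.

Shape 1 is a rectangle drawn with `<rect>`. Its stroke #ff00ff means score at S552, F2295. After flipping Y the toolpath is (66.499,81.451) → (80.049,81.451) → (80.049,46.607) → (66.499,46.607) → (66.499,81.451), returning to the start.

Shape 2 is a cubic bezier drawn with `<path>`. Its stroke #ff0000 means cut at S816, F1363. After flipping Y the toolpath is (150.968,77.307) → (134.602,87.935) → (118.194,91.813) → (105.872,87.420) → (101.767,73.237).

Shape 3 is a open polyline drawn with `<path>`. Its stroke #ff0000 means cut at S816, F1363. After flipping Y the toolpath is (174.833,83.474) → (31.902,79.621) → (142.774,79.070) → (182.067,107.160) → (208.631,58.134) → (128.565,11.979).

Shape 4 is a rectangle drawn with `<rect>`. Its stroke #ff00ff means score at S552, F2295. After flipping Y the toolpath is (22.215,104.139) → (76.198,104.139) → (76.198,48.505) → (22.215,48.505) → (22.215,104.139), returning to the start.

; LightBurn 1.4.05
; GRBL device profile, absolute coords
G21
G90
G0 X66.499 Y81.451
M4 S552
G1 X80.049 Y81.451 F2295
G1 X80.049 Y46.607
G1 X66.499 Y46.607
G1 X66.499 Y81.451
M5
G0 X150.968 Y77.307
M4 S816
G1 X134.602 Y87.935 F1363
G1 X118.194 Y91.813
G1 X105.872 Y87.420
G1 X101.767 Y73.237
M5
G0 X174.833 Y83.474
M4 S816
G1 X31.902 Y79.621 F1363
G1 X142.774 Y79.070
G1 X182.067 Y107.160
G1 X208.631 Y58.134
G1 X128.565 Y11.979
M5
G0 X22.215 Y104.139
M4 S552
G1 X76.198 Y104.139 F2295
G1 X76.198 Y48.505
G1 X22.215 Y48.505
G1 X22.215 Y104.139
M5
G0 X0.000 Y0.000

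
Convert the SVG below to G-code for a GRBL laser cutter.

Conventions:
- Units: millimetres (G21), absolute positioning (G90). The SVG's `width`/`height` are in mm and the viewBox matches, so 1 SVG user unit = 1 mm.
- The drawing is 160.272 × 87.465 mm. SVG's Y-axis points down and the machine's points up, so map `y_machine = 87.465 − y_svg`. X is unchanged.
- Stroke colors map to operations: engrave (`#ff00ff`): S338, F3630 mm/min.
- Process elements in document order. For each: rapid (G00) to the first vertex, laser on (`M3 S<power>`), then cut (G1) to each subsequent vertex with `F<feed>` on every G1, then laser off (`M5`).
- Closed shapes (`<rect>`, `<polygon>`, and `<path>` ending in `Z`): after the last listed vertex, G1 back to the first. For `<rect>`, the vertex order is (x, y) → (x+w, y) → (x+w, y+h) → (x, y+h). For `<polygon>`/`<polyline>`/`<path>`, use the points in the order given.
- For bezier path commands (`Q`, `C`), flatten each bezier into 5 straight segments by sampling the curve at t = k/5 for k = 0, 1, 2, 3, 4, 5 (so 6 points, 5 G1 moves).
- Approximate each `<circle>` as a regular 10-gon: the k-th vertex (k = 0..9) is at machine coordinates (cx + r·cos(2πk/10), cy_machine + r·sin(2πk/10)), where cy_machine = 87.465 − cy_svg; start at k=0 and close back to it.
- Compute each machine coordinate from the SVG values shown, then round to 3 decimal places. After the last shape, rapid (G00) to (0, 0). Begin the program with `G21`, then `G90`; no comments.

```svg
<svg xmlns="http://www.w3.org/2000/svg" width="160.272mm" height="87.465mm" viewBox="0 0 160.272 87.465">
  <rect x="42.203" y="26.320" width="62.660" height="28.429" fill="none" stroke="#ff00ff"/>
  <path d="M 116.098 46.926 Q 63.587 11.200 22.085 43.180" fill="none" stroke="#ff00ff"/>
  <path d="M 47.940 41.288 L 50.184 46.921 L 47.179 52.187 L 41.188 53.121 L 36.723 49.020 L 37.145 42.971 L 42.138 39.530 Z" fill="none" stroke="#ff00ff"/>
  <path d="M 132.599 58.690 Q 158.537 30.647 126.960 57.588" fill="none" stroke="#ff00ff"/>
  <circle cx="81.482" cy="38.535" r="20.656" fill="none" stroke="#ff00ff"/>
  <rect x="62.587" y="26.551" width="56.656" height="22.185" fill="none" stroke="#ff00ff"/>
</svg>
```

G21
G90
G00 X42.203 Y61.145
M3 S338
G1 X104.863 Y61.145 F3630
G1 X104.863 Y32.716 F3630
G1 X42.203 Y32.716 F3630
G1 X42.203 Y61.145 F3630
M5
G00 X116.098 Y40.539
M3 S338
G1 X95.534 Y52.121 F3630
G1 X75.851 Y58.287 F3630
G1 X57.048 Y59.036 F3630
G1 X39.126 Y54.369 F3630
G1 X22.085 Y44.285 F3630
M5
G00 X47.940 Y46.177
M3 S338
G1 X50.184 Y40.544 F3630
G1 X47.179 Y35.278 F3630
G1 X41.188 Y34.344 F3630
G1 X36.723 Y38.445 F3630
G1 X37.145 Y44.494 F3630
G1 X42.138 Y47.935 F3630
G1 X47.940 Y46.177 F3630
M5
G00 X132.599 Y28.775
M3 S338
G1 X140.674 Y37.793 F3630
G1 X144.147 Y42.412 F3630
G1 X143.019 Y42.632 F3630
G1 X137.290 Y38.454 F3630
G1 X126.960 Y29.877 F3630
M5
G00 X102.138 Y48.930
M3 S338
G1 X98.193 Y61.071 F3630
G1 X87.865 Y68.575 F3630
G1 X75.099 Y68.575 F3630
G1 X64.771 Y61.071 F3630
G1 X60.826 Y48.930 F3630
G1 X64.771 Y36.789 F3630
G1 X75.099 Y29.285 F3630
G1 X87.865 Y29.285 F3630
G1 X98.193 Y36.789 F3630
G1 X102.138 Y48.930 F3630
M5
G00 X62.587 Y60.914
M3 S338
G1 X119.243 Y60.914 F3630
G1 X119.243 Y38.729 F3630
G1 X62.587 Y38.729 F3630
G1 X62.587 Y60.914 F3630
M5
G00 X0.000 Y0.000

Since the viewBox matches the mm dimensions, user units are millimetres directly. The only transform is the Y-flip y_m = 87.465 − y_svg.

Shape 1 is a rectangle drawn with `<rect>`. Its stroke #ff00ff means engrave at S338, F3630. After flipping Y the toolpath is (42.203,61.145) → (104.863,61.145) → (104.863,32.716) → (42.203,32.716) → (42.203,61.145), returning to the start.

Shape 2 is a quadratic bezier drawn with `<path>`. Its stroke #ff00ff means engrave at S338, F3630. After flipping Y the toolpath is (116.098,40.539) → (95.534,52.121) → (75.851,58.287) → (57.048,59.036) → (39.126,54.369) → (22.085,44.285).

Shape 3 is a regular polygon drawn with `<path>`. Its stroke #ff00ff means engrave at S338, F3630. After flipping Y the toolpath is (47.940,46.177) → (50.184,40.544) → (47.179,35.278) → (41.188,34.344) → (36.723,38.445) → (37.145,44.494) → (42.138,47.935) → (47.940,46.177), returning to the start.

Shape 4 is a quadratic bezier drawn with `<path>`. Its stroke #ff00ff means engrave at S338, F3630. After flipping Y the toolpath is (132.599,28.775) → (140.674,37.793) → (144.147,42.412) → (143.019,42.632) → (137.290,38.454) → (126.960,29.877).

Shape 5 is a circle drawn with `<circle>`. Its stroke #ff00ff means engrave at S338, F3630. After flipping Y the toolpath is (102.138,48.930) → (98.193,61.071) → (87.865,68.575) → (75.099,68.575) → (64.771,61.071) → (60.826,48.930) → (64.771,36.789) → (75.099,29.285) → (87.865,29.285) → (98.193,36.789) → (102.138,48.930), returning to the start.

Shape 6 is a rectangle drawn with `<rect>`. Its stroke #ff00ff means engrave at S338, F3630. After flipping Y the toolpath is (62.587,60.914) → (119.243,60.914) → (119.243,38.729) → (62.587,38.729) → (62.587,60.914), returning to the start.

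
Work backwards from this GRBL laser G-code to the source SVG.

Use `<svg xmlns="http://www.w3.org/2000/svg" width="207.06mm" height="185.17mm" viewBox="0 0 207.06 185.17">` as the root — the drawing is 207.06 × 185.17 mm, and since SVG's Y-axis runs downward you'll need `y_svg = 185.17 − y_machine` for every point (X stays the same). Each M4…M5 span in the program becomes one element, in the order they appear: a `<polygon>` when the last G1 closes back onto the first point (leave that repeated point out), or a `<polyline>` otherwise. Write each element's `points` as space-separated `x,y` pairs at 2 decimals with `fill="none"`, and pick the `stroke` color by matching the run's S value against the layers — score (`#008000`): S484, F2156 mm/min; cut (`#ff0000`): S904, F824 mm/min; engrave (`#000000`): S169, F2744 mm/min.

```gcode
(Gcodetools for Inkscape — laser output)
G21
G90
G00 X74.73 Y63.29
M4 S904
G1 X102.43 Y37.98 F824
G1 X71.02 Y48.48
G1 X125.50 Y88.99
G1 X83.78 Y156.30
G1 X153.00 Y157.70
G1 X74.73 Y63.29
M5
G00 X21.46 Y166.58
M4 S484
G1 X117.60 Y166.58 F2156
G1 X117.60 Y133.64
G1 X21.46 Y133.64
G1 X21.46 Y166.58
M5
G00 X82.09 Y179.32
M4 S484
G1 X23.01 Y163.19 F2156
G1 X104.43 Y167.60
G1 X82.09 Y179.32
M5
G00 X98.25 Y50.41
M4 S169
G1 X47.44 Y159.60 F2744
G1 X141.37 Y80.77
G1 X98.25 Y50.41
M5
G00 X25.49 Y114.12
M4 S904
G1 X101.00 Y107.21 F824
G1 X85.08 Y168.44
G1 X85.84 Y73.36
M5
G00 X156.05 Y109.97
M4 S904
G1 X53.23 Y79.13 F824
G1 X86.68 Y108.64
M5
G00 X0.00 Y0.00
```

<svg xmlns="http://www.w3.org/2000/svg" width="207.06mm" height="185.17mm" viewBox="0 0 207.06 185.17">
  <polygon points="74.73,121.88 102.43,147.19 71.02,136.69 125.50,96.18 83.78,28.87 153.00,27.47" fill="none" stroke="#ff0000"/>
  <polygon points="21.46,18.59 117.60,18.59 117.60,51.53 21.46,51.53" fill="none" stroke="#008000"/>
  <polygon points="82.09,5.85 23.01,21.98 104.43,17.57" fill="none" stroke="#008000"/>
  <polygon points="98.25,134.76 47.44,25.57 141.37,104.40" fill="none" stroke="#000000"/>
  <polyline points="25.49,71.05 101.00,77.96 85.08,16.73 85.84,111.81" fill="none" stroke="#ff0000"/>
  <polyline points="156.05,75.20 53.23,106.04 86.68,76.53" fill="none" stroke="#ff0000"/>
</svg>

y_svg = 185.17 − y_m.

[1] S904→`#ff0000` (cut); closed run; points: 74.73,121.88 102.43,147.19 71.02,136.69 125.50,96.18 83.78,28.87 153.00,27.47

[2] S484→`#008000` (score); closed run; points: 21.46,18.59 117.60,18.59 117.60,51.53 21.46,51.53

[3] S484→`#008000` (score); closed run; points: 82.09,5.85 23.01,21.98 104.43,17.57

[4] S169→`#000000` (engrave); closed run; points: 98.25,134.76 47.44,25.57 141.37,104.40

[5] S904→`#ff0000` (cut); open run; points: 25.49,71.05 101.00,77.96 85.08,16.73 85.84,111.81

[6] S904→`#ff0000` (cut); open run; points: 156.05,75.20 53.23,106.04 86.68,76.53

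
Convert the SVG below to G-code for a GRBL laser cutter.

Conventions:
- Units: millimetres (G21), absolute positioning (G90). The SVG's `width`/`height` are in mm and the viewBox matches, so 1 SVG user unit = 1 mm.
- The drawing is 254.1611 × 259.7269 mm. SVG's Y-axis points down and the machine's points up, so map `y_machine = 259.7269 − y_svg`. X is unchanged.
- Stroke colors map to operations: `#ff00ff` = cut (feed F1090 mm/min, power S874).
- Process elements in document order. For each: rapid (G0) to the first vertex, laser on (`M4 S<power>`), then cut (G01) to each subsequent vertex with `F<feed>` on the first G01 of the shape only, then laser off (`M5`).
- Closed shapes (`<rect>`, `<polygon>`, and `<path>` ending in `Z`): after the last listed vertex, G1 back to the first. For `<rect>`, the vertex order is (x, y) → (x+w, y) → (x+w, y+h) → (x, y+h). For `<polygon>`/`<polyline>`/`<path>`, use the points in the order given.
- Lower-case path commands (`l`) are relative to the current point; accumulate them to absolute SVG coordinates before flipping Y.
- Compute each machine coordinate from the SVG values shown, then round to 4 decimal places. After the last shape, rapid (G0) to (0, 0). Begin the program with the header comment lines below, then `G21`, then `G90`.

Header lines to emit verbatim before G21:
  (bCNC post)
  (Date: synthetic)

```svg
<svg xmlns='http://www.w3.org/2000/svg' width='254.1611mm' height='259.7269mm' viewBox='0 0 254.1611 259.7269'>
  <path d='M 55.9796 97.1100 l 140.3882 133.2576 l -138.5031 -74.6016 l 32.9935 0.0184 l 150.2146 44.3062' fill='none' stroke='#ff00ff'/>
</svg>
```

1 u = 1 mm; y_m = 259.7269 − y.

[1] `<path>` open polyline, #ff00ff→cut S874 F1090: (55.9796,162.6169) → (196.3678,29.3593) → (57.8647,103.9609) → (90.8582,103.9425) → (241.0728,59.6363)

(bCNC post)
(Date: synthetic)
G21
G90
G0 X55.9796 Y162.6169
M4 S874
G01 X196.3678 Y29.3593 F1090
G01 X57.8647 Y103.9609
G01 X90.8582 Y103.9425
G01 X241.0728 Y59.6363
M5
G0 X0.0000 Y0.0000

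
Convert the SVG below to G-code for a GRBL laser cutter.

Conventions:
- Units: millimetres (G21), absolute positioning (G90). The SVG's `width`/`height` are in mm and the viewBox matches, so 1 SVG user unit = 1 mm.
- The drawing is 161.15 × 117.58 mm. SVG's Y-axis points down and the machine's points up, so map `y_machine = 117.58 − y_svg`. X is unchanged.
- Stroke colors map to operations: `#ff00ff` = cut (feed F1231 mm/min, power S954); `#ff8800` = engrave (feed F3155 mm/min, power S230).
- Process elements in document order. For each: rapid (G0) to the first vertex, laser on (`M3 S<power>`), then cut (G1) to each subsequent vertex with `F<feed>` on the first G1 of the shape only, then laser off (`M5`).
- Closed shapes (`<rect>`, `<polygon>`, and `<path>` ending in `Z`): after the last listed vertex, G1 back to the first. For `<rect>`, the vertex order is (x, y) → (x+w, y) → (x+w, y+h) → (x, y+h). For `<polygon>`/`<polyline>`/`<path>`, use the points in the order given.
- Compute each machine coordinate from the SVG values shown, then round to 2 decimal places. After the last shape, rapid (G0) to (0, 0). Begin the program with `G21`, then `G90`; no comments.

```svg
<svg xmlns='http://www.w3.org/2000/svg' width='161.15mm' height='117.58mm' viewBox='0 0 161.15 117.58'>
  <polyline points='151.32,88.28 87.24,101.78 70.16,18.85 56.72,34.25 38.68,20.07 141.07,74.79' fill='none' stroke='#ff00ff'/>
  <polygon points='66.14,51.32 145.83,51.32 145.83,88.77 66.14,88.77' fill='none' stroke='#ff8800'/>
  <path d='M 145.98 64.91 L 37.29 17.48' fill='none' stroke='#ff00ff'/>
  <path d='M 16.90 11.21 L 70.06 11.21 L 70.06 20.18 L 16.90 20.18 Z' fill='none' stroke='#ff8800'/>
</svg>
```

viewBox `0 0 161.15 117.58` with mm width/height → 1 unit = 1 mm. Flip: y_m = 117.58 − y_svg.

**Shape 1** — `<polyline>` open polyline, stroke `#ff00ff` → cut (S954, F1231). Machine vertices: (151.32,29.30) → (87.24,15.80) → (70.16,98.73) → (56.72,83.33) → (38.68,97.51) → (141.07,42.79). Open path.

**Shape 2** — `<polygon>` rectangle, stroke `#ff8800` → engrave (S230, F3155). Machine vertices: (66.14,66.26) → (145.83,66.26) → (145.83,28.81) → (66.14,28.81) → (66.14,66.26). Closed: final G1 returns to the first vertex.

**Shape 3** — `<path>` line segment, stroke `#ff00ff` → cut (S954, F1231). Machine vertices: (145.98,52.67) → (37.29,100.10). Open path.

**Shape 4** — `<path>` rectangle, stroke `#ff8800` → engrave (S230, F3155). Machine vertices: (16.90,106.37) → (70.06,106.37) → (70.06,97.40) → (16.90,97.40) → (16.90,106.37). Closed: final G1 returns to the first vertex.

G21
G90
G0 X151.32 Y29.30
M3 S954
G1 X87.24 Y15.80 F1231
G1 X70.16 Y98.73
G1 X56.72 Y83.33
G1 X38.68 Y97.51
G1 X141.07 Y42.79
M5
G0 X66.14 Y66.26
M3 S230
G1 X145.83 Y66.26 F3155
G1 X145.83 Y28.81
G1 X66.14 Y28.81
G1 X66.14 Y66.26
M5
G0 X145.98 Y52.67
M3 S954
G1 X37.29 Y100.10 F1231
M5
G0 X16.90 Y106.37
M3 S230
G1 X70.06 Y106.37 F3155
G1 X70.06 Y97.40
G1 X16.90 Y97.40
G1 X16.90 Y106.37
M5
G0 X0.00 Y0.00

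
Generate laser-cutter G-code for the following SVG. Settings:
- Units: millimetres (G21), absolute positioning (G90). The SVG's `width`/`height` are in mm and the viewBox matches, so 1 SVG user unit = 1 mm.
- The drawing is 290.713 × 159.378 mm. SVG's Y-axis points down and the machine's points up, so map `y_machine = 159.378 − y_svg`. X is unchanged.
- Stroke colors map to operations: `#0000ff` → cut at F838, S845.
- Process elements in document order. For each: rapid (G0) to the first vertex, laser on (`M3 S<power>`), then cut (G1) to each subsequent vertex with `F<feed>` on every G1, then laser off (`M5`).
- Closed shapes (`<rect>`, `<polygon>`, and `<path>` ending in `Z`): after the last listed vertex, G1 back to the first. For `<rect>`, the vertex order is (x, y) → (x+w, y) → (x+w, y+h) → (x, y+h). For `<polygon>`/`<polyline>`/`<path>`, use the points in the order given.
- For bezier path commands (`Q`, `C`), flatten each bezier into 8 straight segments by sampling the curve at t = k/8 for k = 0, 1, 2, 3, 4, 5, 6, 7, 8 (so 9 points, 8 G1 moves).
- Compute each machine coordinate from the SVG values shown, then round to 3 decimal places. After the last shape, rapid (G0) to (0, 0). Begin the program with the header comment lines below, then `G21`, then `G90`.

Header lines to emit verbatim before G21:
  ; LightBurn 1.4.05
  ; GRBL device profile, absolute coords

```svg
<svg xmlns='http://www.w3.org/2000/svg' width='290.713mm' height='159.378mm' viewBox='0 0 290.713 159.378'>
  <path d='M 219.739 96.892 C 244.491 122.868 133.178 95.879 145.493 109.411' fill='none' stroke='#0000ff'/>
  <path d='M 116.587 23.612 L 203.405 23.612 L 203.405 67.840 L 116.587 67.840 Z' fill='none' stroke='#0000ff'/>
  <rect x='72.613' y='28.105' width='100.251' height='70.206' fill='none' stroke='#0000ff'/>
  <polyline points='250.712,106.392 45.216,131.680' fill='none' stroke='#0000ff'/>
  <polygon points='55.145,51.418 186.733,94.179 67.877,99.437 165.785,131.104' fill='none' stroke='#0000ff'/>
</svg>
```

; LightBurn 1.4.05
; GRBL device profile, absolute coords
G21
G90
G0 X219.739 Y62.486
M3 S845
G1 X223.150 Y55.045 F838
G1 X216.849 Y51.474 F838
G1 X203.877 Y50.678 F838
G1 X187.280 Y51.560 F838
G1 X170.099 Y53.026 F838
G1 X155.379 Y53.979 F838
G1 X146.163 Y53.325 F838
G1 X145.493 Y49.967 F838
M5
G0 X116.587 Y135.766
M3 S845
G1 X203.405 Y135.766 F838
G1 X203.405 Y91.538 F838
G1 X116.587 Y91.538 F838
G1 X116.587 Y135.766 F838
M5
G0 X72.613 Y131.273
M3 S845
G1 X172.864 Y131.273 F838
G1 X172.864 Y61.067 F838
G1 X72.613 Y61.067 F838
G1 X72.613 Y131.273 F838
M5
G0 X250.712 Y52.986
M3 S845
G1 X45.216 Y27.698 F838
M5
G0 X55.145 Y107.960
M3 S845
G1 X186.733 Y65.199 F838
G1 X67.877 Y59.941 F838
G1 X165.785 Y28.274 F838
G1 X55.145 Y107.960 F838
M5
G0 X0.000 Y0.000

viewBox `0 0 290.713 159.378` with mm width/height → 1 unit = 1 mm. Flip: y_m = 159.378 − y_svg.

**Shape 1** — `<path>` cubic bezier, stroke `#0000ff` → cut (S845, F838). Control points (SVG): P0=(219.739,96.892), P1=(244.491,122.868), P2=(133.178,95.879), P3=(145.493,109.411); sampled at t=k/8. Machine vertices: (219.739,62.486) → (223.150,55.045) → (216.849,51.474) → (203.877,50.678) → (187.280,51.560) → (170.099,53.026) → (155.379,53.979) → (146.163,53.325) → (145.493,49.967). Open path.

**Shape 2** — `<path>` rectangle, stroke `#0000ff` → cut (S845, F838). Machine vertices: (116.587,135.766) → (203.405,135.766) → (203.405,91.538) → (116.587,91.538) → (116.587,135.766). Closed: final G1 returns to the first vertex.

**Shape 3** — `<rect>` rectangle, stroke `#0000ff` → cut (S845, F838). Machine vertices: (72.613,131.273) → (172.864,131.273) → (172.864,61.067) → (72.613,61.067) → (72.613,131.273). Closed: final G1 returns to the first vertex.

**Shape 4** — `<polyline>` line segment, stroke `#0000ff` → cut (S845, F838). Machine vertices: (250.712,52.986) → (45.216,27.698). Open path.

**Shape 5** — `<polygon>` closed polygon, stroke `#0000ff` → cut (S845, F838). Machine vertices: (55.145,107.960) → (186.733,65.199) → (67.877,59.941) → (165.785,28.274) → (55.145,107.960). Closed: final G1 returns to the first vertex.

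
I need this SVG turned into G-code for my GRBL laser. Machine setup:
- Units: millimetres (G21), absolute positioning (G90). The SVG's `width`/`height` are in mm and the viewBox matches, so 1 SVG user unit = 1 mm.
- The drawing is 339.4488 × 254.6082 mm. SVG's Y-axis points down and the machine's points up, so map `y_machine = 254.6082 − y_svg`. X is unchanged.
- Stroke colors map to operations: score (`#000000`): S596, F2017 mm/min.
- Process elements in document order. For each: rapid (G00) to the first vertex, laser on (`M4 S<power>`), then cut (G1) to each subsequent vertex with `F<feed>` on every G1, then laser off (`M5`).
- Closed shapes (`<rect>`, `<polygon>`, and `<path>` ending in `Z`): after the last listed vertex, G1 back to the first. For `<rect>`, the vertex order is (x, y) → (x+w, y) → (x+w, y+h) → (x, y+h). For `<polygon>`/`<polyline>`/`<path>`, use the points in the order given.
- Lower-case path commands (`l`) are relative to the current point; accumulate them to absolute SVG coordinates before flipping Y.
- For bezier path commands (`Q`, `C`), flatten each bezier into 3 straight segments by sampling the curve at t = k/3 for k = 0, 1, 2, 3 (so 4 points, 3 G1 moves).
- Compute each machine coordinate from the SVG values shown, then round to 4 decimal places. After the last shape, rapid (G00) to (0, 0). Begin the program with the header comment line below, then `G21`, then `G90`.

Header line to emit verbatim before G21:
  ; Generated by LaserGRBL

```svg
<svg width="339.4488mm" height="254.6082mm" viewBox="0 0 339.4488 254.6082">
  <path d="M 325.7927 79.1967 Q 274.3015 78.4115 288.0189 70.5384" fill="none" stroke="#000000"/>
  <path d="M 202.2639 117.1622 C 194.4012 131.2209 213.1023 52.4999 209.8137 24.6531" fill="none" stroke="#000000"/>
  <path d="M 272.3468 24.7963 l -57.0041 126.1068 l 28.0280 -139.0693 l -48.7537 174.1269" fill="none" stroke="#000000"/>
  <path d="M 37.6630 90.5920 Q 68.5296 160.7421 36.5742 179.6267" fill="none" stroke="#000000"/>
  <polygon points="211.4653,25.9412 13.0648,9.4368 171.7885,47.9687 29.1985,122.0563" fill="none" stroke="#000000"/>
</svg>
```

viewBox `0 0 339.4488 254.6082` with mm width/height → 1 unit = 1 mm. Flip: y_m = 254.6082 − y_svg.

**Shape 1** — `<path>` quadratic bezier, stroke `#000000` → score (S596, F2017). Control points (SVG): P0=(325.7927,79.1967), P1=(274.3015,78.4115), P2=(288.0189,70.5384); sampled at t=k/3. Machine vertices: (325.7927,175.4115) → (298.7106,176.7225) → (286.1194,179.6086) → (288.0189,184.0698). Open path.

**Shape 2** — `<path>` cubic bezier, stroke `#000000` → score (S596, F2017). Control points (SVG): P0=(202.2639,117.1622), P1=(194.4012,131.2209), P2=(213.1023,52.4999), P3=(209.8137,24.6531); sampled at t=k/3. Machine vertices: (202.2639,137.4460) → (201.4575,148.9934) → (207.5707,190.4707) → (209.8137,229.9551). Open path.

**Shape 3** — `<path>` open polyline, stroke `#000000` → score (S596, F2017). Machine vertices: (272.3468,229.8119) → (215.3427,103.7051) → (243.3707,242.7744) → (194.6170,68.6475). Open path.

**Shape 4** — `<path>` quadratic bezier, stroke `#000000` → score (S596, F2017). Control points (SVG): P0=(37.6630,90.5920), P1=(68.5296,160.7421), P2=(36.5742,179.6267); sampled at t=k/3. Machine vertices: (37.6630,164.0162) → (51.2605,122.9456) → (50.8976,93.2674) → (36.5742,74.9815). Open path.

**Shape 5** — `<polygon>` closed polygon, stroke `#000000` → score (S596, F2017). Machine vertices: (211.4653,228.6670) → (13.0648,245.1714) → (171.7885,206.6395) → (29.1985,132.5519) → (211.4653,228.6670). Closed: final G1 returns to the first vertex.

; Generated by LaserGRBL
G21
G90
G00 X325.7927 Y175.4115
M4 S596
G1 X298.7106 Y176.7225 F2017
G1 X286.1194 Y179.6086 F2017
G1 X288.0189 Y184.0698 F2017
M5
G00 X202.2639 Y137.4460
M4 S596
G1 X201.4575 Y148.9934 F2017
G1 X207.5707 Y190.4707 F2017
G1 X209.8137 Y229.9551 F2017
M5
G00 X272.3468 Y229.8119
M4 S596
G1 X215.3427 Y103.7051 F2017
G1 X243.3707 Y242.7744 F2017
G1 X194.6170 Y68.6475 F2017
M5
G00 X37.6630 Y164.0162
M4 S596
G1 X51.2605 Y122.9456 F2017
G1 X50.8976 Y93.2674 F2017
G1 X36.5742 Y74.9815 F2017
M5
G00 X211.4653 Y228.6670
M4 S596
G1 X13.0648 Y245.1714 F2017
G1 X171.7885 Y206.6395 F2017
G1 X29.1985 Y132.5519 F2017
G1 X211.4653 Y228.6670 F2017
M5
G00 X0.0000 Y0.0000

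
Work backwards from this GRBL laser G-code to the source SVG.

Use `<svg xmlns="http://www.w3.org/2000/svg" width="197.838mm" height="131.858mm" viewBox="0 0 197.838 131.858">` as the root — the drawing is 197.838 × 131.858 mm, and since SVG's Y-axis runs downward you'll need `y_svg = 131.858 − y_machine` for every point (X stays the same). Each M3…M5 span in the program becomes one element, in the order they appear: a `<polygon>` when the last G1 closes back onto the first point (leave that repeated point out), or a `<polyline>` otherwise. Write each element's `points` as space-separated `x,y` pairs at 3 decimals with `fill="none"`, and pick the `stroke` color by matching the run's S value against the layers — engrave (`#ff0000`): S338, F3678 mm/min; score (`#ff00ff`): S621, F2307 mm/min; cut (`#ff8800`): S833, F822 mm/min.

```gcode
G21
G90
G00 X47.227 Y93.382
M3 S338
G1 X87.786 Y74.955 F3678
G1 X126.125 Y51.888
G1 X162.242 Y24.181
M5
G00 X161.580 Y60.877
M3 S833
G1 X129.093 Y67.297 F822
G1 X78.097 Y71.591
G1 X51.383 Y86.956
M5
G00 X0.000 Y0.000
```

<svg xmlns="http://www.w3.org/2000/svg" width="197.838mm" height="131.858mm" viewBox="0 0 197.838 131.858">
  <polyline points="47.227,38.476 87.786,56.903 126.125,79.970 162.242,107.677" fill="none" stroke="#ff0000"/>
  <polyline points="161.580,70.981 129.093,64.561 78.097,60.267 51.383,44.902" fill="none" stroke="#ff8800"/>
</svg>

y_svg = 131.858 − y_m.

[1] S338→`#ff0000` (engrave); open run; points: 47.227,38.476 87.786,56.903 126.125,79.970 162.242,107.677

[2] S833→`#ff8800` (cut); open run; points: 161.580,70.981 129.093,64.561 78.097,60.267 51.383,44.902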